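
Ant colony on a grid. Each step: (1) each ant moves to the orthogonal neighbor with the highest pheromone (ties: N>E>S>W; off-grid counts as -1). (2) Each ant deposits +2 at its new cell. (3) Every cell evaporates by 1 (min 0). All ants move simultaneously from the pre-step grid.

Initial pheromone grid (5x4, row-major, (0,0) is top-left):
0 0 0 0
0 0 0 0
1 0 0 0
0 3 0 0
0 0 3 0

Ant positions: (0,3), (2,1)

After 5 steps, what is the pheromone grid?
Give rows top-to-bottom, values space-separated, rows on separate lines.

After step 1: ants at (1,3),(3,1)
  0 0 0 0
  0 0 0 1
  0 0 0 0
  0 4 0 0
  0 0 2 0
After step 2: ants at (0,3),(2,1)
  0 0 0 1
  0 0 0 0
  0 1 0 0
  0 3 0 0
  0 0 1 0
After step 3: ants at (1,3),(3,1)
  0 0 0 0
  0 0 0 1
  0 0 0 0
  0 4 0 0
  0 0 0 0
After step 4: ants at (0,3),(2,1)
  0 0 0 1
  0 0 0 0
  0 1 0 0
  0 3 0 0
  0 0 0 0
After step 5: ants at (1,3),(3,1)
  0 0 0 0
  0 0 0 1
  0 0 0 0
  0 4 0 0
  0 0 0 0

0 0 0 0
0 0 0 1
0 0 0 0
0 4 0 0
0 0 0 0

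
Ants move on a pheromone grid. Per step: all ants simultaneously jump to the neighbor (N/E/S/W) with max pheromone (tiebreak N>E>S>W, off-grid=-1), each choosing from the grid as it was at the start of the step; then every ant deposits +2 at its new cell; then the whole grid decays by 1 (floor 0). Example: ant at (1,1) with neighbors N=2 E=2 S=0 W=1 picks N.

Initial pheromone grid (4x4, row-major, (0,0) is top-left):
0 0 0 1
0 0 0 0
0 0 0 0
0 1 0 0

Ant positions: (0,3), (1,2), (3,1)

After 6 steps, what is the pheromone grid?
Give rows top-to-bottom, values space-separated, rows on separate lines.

After step 1: ants at (1,3),(0,2),(2,1)
  0 0 1 0
  0 0 0 1
  0 1 0 0
  0 0 0 0
After step 2: ants at (0,3),(0,3),(1,1)
  0 0 0 3
  0 1 0 0
  0 0 0 0
  0 0 0 0
After step 3: ants at (1,3),(1,3),(0,1)
  0 1 0 2
  0 0 0 3
  0 0 0 0
  0 0 0 0
After step 4: ants at (0,3),(0,3),(0,2)
  0 0 1 5
  0 0 0 2
  0 0 0 0
  0 0 0 0
After step 5: ants at (1,3),(1,3),(0,3)
  0 0 0 6
  0 0 0 5
  0 0 0 0
  0 0 0 0
After step 6: ants at (0,3),(0,3),(1,3)
  0 0 0 9
  0 0 0 6
  0 0 0 0
  0 0 0 0

0 0 0 9
0 0 0 6
0 0 0 0
0 0 0 0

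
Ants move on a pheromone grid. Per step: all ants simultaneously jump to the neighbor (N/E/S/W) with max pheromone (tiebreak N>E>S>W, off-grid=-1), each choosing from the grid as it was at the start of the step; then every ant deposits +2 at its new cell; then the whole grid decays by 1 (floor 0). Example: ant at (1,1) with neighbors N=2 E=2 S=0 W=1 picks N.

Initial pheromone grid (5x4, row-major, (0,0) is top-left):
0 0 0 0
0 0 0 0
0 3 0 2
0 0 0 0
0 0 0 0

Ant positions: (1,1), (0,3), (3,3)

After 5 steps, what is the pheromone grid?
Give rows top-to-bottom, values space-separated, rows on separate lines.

After step 1: ants at (2,1),(1,3),(2,3)
  0 0 0 0
  0 0 0 1
  0 4 0 3
  0 0 0 0
  0 0 0 0
After step 2: ants at (1,1),(2,3),(1,3)
  0 0 0 0
  0 1 0 2
  0 3 0 4
  0 0 0 0
  0 0 0 0
After step 3: ants at (2,1),(1,3),(2,3)
  0 0 0 0
  0 0 0 3
  0 4 0 5
  0 0 0 0
  0 0 0 0
After step 4: ants at (1,1),(2,3),(1,3)
  0 0 0 0
  0 1 0 4
  0 3 0 6
  0 0 0 0
  0 0 0 0
After step 5: ants at (2,1),(1,3),(2,3)
  0 0 0 0
  0 0 0 5
  0 4 0 7
  0 0 0 0
  0 0 0 0

0 0 0 0
0 0 0 5
0 4 0 7
0 0 0 0
0 0 0 0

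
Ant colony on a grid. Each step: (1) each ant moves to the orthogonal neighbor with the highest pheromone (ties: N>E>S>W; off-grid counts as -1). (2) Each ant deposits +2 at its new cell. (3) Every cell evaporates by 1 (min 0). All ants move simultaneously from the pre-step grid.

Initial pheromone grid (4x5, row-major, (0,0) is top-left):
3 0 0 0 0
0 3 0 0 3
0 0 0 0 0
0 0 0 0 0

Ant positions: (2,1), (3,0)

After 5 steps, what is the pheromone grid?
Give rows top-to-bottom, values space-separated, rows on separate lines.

After step 1: ants at (1,1),(2,0)
  2 0 0 0 0
  0 4 0 0 2
  1 0 0 0 0
  0 0 0 0 0
After step 2: ants at (0,1),(1,0)
  1 1 0 0 0
  1 3 0 0 1
  0 0 0 0 0
  0 0 0 0 0
After step 3: ants at (1,1),(1,1)
  0 0 0 0 0
  0 6 0 0 0
  0 0 0 0 0
  0 0 0 0 0
After step 4: ants at (0,1),(0,1)
  0 3 0 0 0
  0 5 0 0 0
  0 0 0 0 0
  0 0 0 0 0
After step 5: ants at (1,1),(1,1)
  0 2 0 0 0
  0 8 0 0 0
  0 0 0 0 0
  0 0 0 0 0

0 2 0 0 0
0 8 0 0 0
0 0 0 0 0
0 0 0 0 0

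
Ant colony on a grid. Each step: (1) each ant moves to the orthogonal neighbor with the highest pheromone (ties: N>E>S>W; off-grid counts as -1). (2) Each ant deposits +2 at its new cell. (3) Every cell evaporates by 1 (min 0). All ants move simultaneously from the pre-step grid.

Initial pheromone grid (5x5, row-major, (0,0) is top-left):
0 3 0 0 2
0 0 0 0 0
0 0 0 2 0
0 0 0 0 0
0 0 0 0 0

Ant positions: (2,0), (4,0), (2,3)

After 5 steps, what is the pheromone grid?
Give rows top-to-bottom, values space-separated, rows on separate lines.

After step 1: ants at (1,0),(3,0),(1,3)
  0 2 0 0 1
  1 0 0 1 0
  0 0 0 1 0
  1 0 0 0 0
  0 0 0 0 0
After step 2: ants at (0,0),(2,0),(2,3)
  1 1 0 0 0
  0 0 0 0 0
  1 0 0 2 0
  0 0 0 0 0
  0 0 0 0 0
After step 3: ants at (0,1),(1,0),(1,3)
  0 2 0 0 0
  1 0 0 1 0
  0 0 0 1 0
  0 0 0 0 0
  0 0 0 0 0
After step 4: ants at (0,2),(0,0),(2,3)
  1 1 1 0 0
  0 0 0 0 0
  0 0 0 2 0
  0 0 0 0 0
  0 0 0 0 0
After step 5: ants at (0,1),(0,1),(1,3)
  0 4 0 0 0
  0 0 0 1 0
  0 0 0 1 0
  0 0 0 0 0
  0 0 0 0 0

0 4 0 0 0
0 0 0 1 0
0 0 0 1 0
0 0 0 0 0
0 0 0 0 0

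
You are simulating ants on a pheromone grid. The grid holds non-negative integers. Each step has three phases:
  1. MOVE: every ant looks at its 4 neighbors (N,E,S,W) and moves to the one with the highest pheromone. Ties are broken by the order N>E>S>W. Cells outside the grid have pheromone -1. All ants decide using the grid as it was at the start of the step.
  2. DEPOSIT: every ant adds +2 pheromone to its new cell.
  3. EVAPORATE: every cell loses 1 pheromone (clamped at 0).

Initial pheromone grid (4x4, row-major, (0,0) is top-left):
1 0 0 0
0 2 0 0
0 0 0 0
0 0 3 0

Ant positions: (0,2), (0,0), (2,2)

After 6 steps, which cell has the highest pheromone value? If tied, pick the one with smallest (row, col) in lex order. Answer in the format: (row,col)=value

Answer: (3,2)=3

Derivation:
Step 1: ant0:(0,2)->E->(0,3) | ant1:(0,0)->E->(0,1) | ant2:(2,2)->S->(3,2)
  grid max=4 at (3,2)
Step 2: ant0:(0,3)->S->(1,3) | ant1:(0,1)->S->(1,1) | ant2:(3,2)->N->(2,2)
  grid max=3 at (3,2)
Step 3: ant0:(1,3)->N->(0,3) | ant1:(1,1)->N->(0,1) | ant2:(2,2)->S->(3,2)
  grid max=4 at (3,2)
Step 4: ant0:(0,3)->S->(1,3) | ant1:(0,1)->S->(1,1) | ant2:(3,2)->N->(2,2)
  grid max=3 at (3,2)
Step 5: ant0:(1,3)->N->(0,3) | ant1:(1,1)->N->(0,1) | ant2:(2,2)->S->(3,2)
  grid max=4 at (3,2)
Step 6: ant0:(0,3)->S->(1,3) | ant1:(0,1)->S->(1,1) | ant2:(3,2)->N->(2,2)
  grid max=3 at (3,2)
Final grid:
  0 0 0 0
  0 2 0 1
  0 0 1 0
  0 0 3 0
Max pheromone 3 at (3,2)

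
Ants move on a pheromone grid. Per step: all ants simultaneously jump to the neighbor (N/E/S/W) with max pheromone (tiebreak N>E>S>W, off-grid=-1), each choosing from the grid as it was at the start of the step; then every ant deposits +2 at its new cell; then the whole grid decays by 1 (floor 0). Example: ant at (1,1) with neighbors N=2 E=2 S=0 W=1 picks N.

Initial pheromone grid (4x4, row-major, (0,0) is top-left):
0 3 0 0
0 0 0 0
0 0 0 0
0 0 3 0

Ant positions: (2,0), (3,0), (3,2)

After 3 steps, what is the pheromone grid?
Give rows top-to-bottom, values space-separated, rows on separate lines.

After step 1: ants at (1,0),(2,0),(2,2)
  0 2 0 0
  1 0 0 0
  1 0 1 0
  0 0 2 0
After step 2: ants at (2,0),(1,0),(3,2)
  0 1 0 0
  2 0 0 0
  2 0 0 0
  0 0 3 0
After step 3: ants at (1,0),(2,0),(2,2)
  0 0 0 0
  3 0 0 0
  3 0 1 0
  0 0 2 0

0 0 0 0
3 0 0 0
3 0 1 0
0 0 2 0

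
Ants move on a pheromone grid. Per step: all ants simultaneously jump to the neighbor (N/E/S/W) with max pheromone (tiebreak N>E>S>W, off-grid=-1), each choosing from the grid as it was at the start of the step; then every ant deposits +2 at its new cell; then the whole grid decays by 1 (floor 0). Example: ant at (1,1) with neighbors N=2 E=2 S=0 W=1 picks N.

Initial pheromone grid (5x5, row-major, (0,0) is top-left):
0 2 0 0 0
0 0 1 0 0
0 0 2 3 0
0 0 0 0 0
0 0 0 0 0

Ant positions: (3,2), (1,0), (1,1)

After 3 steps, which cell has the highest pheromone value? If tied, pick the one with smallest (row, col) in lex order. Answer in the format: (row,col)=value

Answer: (0,1)=5

Derivation:
Step 1: ant0:(3,2)->N->(2,2) | ant1:(1,0)->N->(0,0) | ant2:(1,1)->N->(0,1)
  grid max=3 at (0,1)
Step 2: ant0:(2,2)->E->(2,3) | ant1:(0,0)->E->(0,1) | ant2:(0,1)->W->(0,0)
  grid max=4 at (0,1)
Step 3: ant0:(2,3)->W->(2,2) | ant1:(0,1)->W->(0,0) | ant2:(0,0)->E->(0,1)
  grid max=5 at (0,1)
Final grid:
  3 5 0 0 0
  0 0 0 0 0
  0 0 3 2 0
  0 0 0 0 0
  0 0 0 0 0
Max pheromone 5 at (0,1)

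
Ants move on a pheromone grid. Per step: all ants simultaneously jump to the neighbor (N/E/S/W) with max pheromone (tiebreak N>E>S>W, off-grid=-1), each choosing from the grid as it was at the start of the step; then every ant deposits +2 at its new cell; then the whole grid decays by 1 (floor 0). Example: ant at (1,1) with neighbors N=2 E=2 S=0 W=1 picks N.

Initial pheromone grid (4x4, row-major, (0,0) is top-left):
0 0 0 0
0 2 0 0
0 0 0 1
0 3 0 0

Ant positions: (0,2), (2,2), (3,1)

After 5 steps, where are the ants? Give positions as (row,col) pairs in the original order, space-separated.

Step 1: ant0:(0,2)->E->(0,3) | ant1:(2,2)->E->(2,3) | ant2:(3,1)->N->(2,1)
  grid max=2 at (2,3)
Step 2: ant0:(0,3)->S->(1,3) | ant1:(2,3)->N->(1,3) | ant2:(2,1)->S->(3,1)
  grid max=3 at (1,3)
Step 3: ant0:(1,3)->S->(2,3) | ant1:(1,3)->S->(2,3) | ant2:(3,1)->N->(2,1)
  grid max=4 at (2,3)
Step 4: ant0:(2,3)->N->(1,3) | ant1:(2,3)->N->(1,3) | ant2:(2,1)->S->(3,1)
  grid max=5 at (1,3)
Step 5: ant0:(1,3)->S->(2,3) | ant1:(1,3)->S->(2,3) | ant2:(3,1)->N->(2,1)
  grid max=6 at (2,3)

(2,3) (2,3) (2,1)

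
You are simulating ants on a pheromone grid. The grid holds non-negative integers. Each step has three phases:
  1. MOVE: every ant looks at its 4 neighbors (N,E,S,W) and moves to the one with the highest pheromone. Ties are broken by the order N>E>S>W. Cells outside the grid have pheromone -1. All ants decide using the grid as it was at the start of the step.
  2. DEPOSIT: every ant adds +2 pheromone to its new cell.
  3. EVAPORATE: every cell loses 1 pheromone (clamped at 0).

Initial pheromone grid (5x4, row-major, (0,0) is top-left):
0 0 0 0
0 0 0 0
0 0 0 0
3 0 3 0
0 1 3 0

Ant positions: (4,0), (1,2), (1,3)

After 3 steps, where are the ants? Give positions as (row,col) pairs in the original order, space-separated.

Step 1: ant0:(4,0)->N->(3,0) | ant1:(1,2)->N->(0,2) | ant2:(1,3)->N->(0,3)
  grid max=4 at (3,0)
Step 2: ant0:(3,0)->N->(2,0) | ant1:(0,2)->E->(0,3) | ant2:(0,3)->W->(0,2)
  grid max=3 at (3,0)
Step 3: ant0:(2,0)->S->(3,0) | ant1:(0,3)->W->(0,2) | ant2:(0,2)->E->(0,3)
  grid max=4 at (3,0)

(3,0) (0,2) (0,3)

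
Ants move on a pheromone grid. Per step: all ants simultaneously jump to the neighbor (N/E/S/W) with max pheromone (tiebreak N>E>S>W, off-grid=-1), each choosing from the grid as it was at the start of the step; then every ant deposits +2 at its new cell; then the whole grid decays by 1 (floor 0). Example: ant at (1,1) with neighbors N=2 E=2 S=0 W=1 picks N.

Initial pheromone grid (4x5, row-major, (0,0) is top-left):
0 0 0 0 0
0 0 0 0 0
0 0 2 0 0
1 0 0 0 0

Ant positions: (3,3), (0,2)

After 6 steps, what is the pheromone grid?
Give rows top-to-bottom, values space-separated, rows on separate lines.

After step 1: ants at (2,3),(0,3)
  0 0 0 1 0
  0 0 0 0 0
  0 0 1 1 0
  0 0 0 0 0
After step 2: ants at (2,2),(0,4)
  0 0 0 0 1
  0 0 0 0 0
  0 0 2 0 0
  0 0 0 0 0
After step 3: ants at (1,2),(1,4)
  0 0 0 0 0
  0 0 1 0 1
  0 0 1 0 0
  0 0 0 0 0
After step 4: ants at (2,2),(0,4)
  0 0 0 0 1
  0 0 0 0 0
  0 0 2 0 0
  0 0 0 0 0
After step 5: ants at (1,2),(1,4)
  0 0 0 0 0
  0 0 1 0 1
  0 0 1 0 0
  0 0 0 0 0
After step 6: ants at (2,2),(0,4)
  0 0 0 0 1
  0 0 0 0 0
  0 0 2 0 0
  0 0 0 0 0

0 0 0 0 1
0 0 0 0 0
0 0 2 0 0
0 0 0 0 0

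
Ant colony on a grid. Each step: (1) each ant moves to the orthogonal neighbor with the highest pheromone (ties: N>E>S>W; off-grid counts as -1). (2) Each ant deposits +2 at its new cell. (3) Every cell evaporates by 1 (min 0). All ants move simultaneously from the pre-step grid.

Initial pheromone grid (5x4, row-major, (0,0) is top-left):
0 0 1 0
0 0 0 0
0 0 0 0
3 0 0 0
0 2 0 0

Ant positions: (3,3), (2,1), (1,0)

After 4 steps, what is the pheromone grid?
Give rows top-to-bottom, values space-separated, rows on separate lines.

After step 1: ants at (2,3),(1,1),(0,0)
  1 0 0 0
  0 1 0 0
  0 0 0 1
  2 0 0 0
  0 1 0 0
After step 2: ants at (1,3),(0,1),(0,1)
  0 3 0 0
  0 0 0 1
  0 0 0 0
  1 0 0 0
  0 0 0 0
After step 3: ants at (0,3),(0,2),(0,2)
  0 2 3 1
  0 0 0 0
  0 0 0 0
  0 0 0 0
  0 0 0 0
After step 4: ants at (0,2),(0,1),(0,1)
  0 5 4 0
  0 0 0 0
  0 0 0 0
  0 0 0 0
  0 0 0 0

0 5 4 0
0 0 0 0
0 0 0 0
0 0 0 0
0 0 0 0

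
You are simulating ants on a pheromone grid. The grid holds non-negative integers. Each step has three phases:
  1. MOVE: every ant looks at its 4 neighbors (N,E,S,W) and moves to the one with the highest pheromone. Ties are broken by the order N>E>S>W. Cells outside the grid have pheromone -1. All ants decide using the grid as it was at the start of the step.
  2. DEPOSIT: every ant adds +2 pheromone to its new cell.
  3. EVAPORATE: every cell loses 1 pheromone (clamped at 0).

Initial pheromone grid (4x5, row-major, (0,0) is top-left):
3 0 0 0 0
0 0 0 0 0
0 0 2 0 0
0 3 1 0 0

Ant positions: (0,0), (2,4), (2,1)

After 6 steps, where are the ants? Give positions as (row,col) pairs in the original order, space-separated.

Step 1: ant0:(0,0)->E->(0,1) | ant1:(2,4)->N->(1,4) | ant2:(2,1)->S->(3,1)
  grid max=4 at (3,1)
Step 2: ant0:(0,1)->W->(0,0) | ant1:(1,4)->N->(0,4) | ant2:(3,1)->N->(2,1)
  grid max=3 at (0,0)
Step 3: ant0:(0,0)->E->(0,1) | ant1:(0,4)->S->(1,4) | ant2:(2,1)->S->(3,1)
  grid max=4 at (3,1)
Step 4: ant0:(0,1)->W->(0,0) | ant1:(1,4)->N->(0,4) | ant2:(3,1)->N->(2,1)
  grid max=3 at (0,0)
Step 5: ant0:(0,0)->E->(0,1) | ant1:(0,4)->S->(1,4) | ant2:(2,1)->S->(3,1)
  grid max=4 at (3,1)
Step 6: ant0:(0,1)->W->(0,0) | ant1:(1,4)->N->(0,4) | ant2:(3,1)->N->(2,1)
  grid max=3 at (0,0)

(0,0) (0,4) (2,1)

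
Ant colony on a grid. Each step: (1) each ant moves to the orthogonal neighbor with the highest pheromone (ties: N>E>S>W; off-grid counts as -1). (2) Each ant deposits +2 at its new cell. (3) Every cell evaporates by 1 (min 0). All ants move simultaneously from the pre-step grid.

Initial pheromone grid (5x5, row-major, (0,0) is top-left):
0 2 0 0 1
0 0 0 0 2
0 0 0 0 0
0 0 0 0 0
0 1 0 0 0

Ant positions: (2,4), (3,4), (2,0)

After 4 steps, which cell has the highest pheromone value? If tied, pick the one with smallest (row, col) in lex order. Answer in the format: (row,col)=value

Answer: (1,4)=6

Derivation:
Step 1: ant0:(2,4)->N->(1,4) | ant1:(3,4)->N->(2,4) | ant2:(2,0)->N->(1,0)
  grid max=3 at (1,4)
Step 2: ant0:(1,4)->S->(2,4) | ant1:(2,4)->N->(1,4) | ant2:(1,0)->N->(0,0)
  grid max=4 at (1,4)
Step 3: ant0:(2,4)->N->(1,4) | ant1:(1,4)->S->(2,4) | ant2:(0,0)->E->(0,1)
  grid max=5 at (1,4)
Step 4: ant0:(1,4)->S->(2,4) | ant1:(2,4)->N->(1,4) | ant2:(0,1)->E->(0,2)
  grid max=6 at (1,4)
Final grid:
  0 0 1 0 0
  0 0 0 0 6
  0 0 0 0 4
  0 0 0 0 0
  0 0 0 0 0
Max pheromone 6 at (1,4)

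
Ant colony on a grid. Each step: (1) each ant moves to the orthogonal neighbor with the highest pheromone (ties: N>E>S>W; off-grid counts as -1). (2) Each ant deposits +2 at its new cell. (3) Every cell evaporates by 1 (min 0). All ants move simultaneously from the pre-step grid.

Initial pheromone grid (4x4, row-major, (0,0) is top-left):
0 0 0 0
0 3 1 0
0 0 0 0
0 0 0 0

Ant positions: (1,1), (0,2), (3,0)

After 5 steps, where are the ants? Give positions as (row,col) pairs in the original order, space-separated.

Step 1: ant0:(1,1)->E->(1,2) | ant1:(0,2)->S->(1,2) | ant2:(3,0)->N->(2,0)
  grid max=4 at (1,2)
Step 2: ant0:(1,2)->W->(1,1) | ant1:(1,2)->W->(1,1) | ant2:(2,0)->N->(1,0)
  grid max=5 at (1,1)
Step 3: ant0:(1,1)->E->(1,2) | ant1:(1,1)->E->(1,2) | ant2:(1,0)->E->(1,1)
  grid max=6 at (1,1)
Step 4: ant0:(1,2)->W->(1,1) | ant1:(1,2)->W->(1,1) | ant2:(1,1)->E->(1,2)
  grid max=9 at (1,1)
Step 5: ant0:(1,1)->E->(1,2) | ant1:(1,1)->E->(1,2) | ant2:(1,2)->W->(1,1)
  grid max=10 at (1,1)

(1,2) (1,2) (1,1)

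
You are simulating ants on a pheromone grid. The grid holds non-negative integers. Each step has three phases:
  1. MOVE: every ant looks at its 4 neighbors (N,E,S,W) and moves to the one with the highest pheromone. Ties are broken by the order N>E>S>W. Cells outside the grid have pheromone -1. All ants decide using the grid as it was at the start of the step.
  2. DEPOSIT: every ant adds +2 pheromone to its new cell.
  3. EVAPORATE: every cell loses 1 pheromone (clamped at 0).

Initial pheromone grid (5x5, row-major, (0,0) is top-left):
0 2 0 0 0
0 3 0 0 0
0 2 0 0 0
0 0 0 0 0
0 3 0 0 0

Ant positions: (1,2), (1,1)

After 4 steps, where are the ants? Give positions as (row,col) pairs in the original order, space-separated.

Step 1: ant0:(1,2)->W->(1,1) | ant1:(1,1)->N->(0,1)
  grid max=4 at (1,1)
Step 2: ant0:(1,1)->N->(0,1) | ant1:(0,1)->S->(1,1)
  grid max=5 at (1,1)
Step 3: ant0:(0,1)->S->(1,1) | ant1:(1,1)->N->(0,1)
  grid max=6 at (1,1)
Step 4: ant0:(1,1)->N->(0,1) | ant1:(0,1)->S->(1,1)
  grid max=7 at (1,1)

(0,1) (1,1)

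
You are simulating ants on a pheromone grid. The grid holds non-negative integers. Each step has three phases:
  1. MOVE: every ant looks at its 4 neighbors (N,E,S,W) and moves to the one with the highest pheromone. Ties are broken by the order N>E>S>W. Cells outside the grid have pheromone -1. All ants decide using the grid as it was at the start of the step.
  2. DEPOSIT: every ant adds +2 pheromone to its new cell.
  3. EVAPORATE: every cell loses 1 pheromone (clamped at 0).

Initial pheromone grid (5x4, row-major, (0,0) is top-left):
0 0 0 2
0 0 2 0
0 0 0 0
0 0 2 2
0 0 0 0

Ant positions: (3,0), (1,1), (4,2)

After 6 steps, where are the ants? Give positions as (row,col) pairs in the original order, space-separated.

Step 1: ant0:(3,0)->N->(2,0) | ant1:(1,1)->E->(1,2) | ant2:(4,2)->N->(3,2)
  grid max=3 at (1,2)
Step 2: ant0:(2,0)->N->(1,0) | ant1:(1,2)->N->(0,2) | ant2:(3,2)->E->(3,3)
  grid max=2 at (1,2)
Step 3: ant0:(1,0)->N->(0,0) | ant1:(0,2)->S->(1,2) | ant2:(3,3)->W->(3,2)
  grid max=3 at (1,2)
Step 4: ant0:(0,0)->E->(0,1) | ant1:(1,2)->N->(0,2) | ant2:(3,2)->E->(3,3)
  grid max=2 at (1,2)
Step 5: ant0:(0,1)->E->(0,2) | ant1:(0,2)->S->(1,2) | ant2:(3,3)->W->(3,2)
  grid max=3 at (1,2)
Step 6: ant0:(0,2)->S->(1,2) | ant1:(1,2)->N->(0,2) | ant2:(3,2)->E->(3,3)
  grid max=4 at (1,2)

(1,2) (0,2) (3,3)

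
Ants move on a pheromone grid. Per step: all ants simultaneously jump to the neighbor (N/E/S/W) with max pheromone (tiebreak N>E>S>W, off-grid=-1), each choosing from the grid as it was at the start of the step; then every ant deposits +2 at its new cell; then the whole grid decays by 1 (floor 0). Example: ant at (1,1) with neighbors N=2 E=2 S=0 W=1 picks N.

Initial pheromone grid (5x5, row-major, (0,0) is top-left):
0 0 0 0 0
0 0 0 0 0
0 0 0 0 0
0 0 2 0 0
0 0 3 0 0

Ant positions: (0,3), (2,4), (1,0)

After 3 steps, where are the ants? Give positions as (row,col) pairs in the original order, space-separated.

Step 1: ant0:(0,3)->E->(0,4) | ant1:(2,4)->N->(1,4) | ant2:(1,0)->N->(0,0)
  grid max=2 at (4,2)
Step 2: ant0:(0,4)->S->(1,4) | ant1:(1,4)->N->(0,4) | ant2:(0,0)->E->(0,1)
  grid max=2 at (0,4)
Step 3: ant0:(1,4)->N->(0,4) | ant1:(0,4)->S->(1,4) | ant2:(0,1)->E->(0,2)
  grid max=3 at (0,4)

(0,4) (1,4) (0,2)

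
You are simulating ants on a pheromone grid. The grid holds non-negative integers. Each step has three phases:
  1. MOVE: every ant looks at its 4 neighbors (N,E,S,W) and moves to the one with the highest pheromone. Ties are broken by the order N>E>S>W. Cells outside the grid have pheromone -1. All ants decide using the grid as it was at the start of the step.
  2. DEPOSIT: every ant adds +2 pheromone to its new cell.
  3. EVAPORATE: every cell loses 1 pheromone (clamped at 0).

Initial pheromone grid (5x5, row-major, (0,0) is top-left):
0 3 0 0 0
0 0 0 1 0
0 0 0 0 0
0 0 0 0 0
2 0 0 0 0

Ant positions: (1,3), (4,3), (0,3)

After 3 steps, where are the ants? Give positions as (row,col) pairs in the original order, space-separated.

Step 1: ant0:(1,3)->N->(0,3) | ant1:(4,3)->N->(3,3) | ant2:(0,3)->S->(1,3)
  grid max=2 at (0,1)
Step 2: ant0:(0,3)->S->(1,3) | ant1:(3,3)->N->(2,3) | ant2:(1,3)->N->(0,3)
  grid max=3 at (1,3)
Step 3: ant0:(1,3)->N->(0,3) | ant1:(2,3)->N->(1,3) | ant2:(0,3)->S->(1,3)
  grid max=6 at (1,3)

(0,3) (1,3) (1,3)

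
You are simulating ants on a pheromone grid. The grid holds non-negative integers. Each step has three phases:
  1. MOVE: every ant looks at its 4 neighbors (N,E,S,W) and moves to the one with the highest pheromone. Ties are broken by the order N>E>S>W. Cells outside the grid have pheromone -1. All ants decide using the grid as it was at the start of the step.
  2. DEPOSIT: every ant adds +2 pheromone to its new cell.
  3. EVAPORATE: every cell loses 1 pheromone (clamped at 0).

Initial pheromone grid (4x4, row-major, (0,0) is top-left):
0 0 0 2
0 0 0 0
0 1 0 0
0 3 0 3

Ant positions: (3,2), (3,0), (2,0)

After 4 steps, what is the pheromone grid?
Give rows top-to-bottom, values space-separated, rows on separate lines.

After step 1: ants at (3,3),(3,1),(2,1)
  0 0 0 1
  0 0 0 0
  0 2 0 0
  0 4 0 4
After step 2: ants at (2,3),(2,1),(3,1)
  0 0 0 0
  0 0 0 0
  0 3 0 1
  0 5 0 3
After step 3: ants at (3,3),(3,1),(2,1)
  0 0 0 0
  0 0 0 0
  0 4 0 0
  0 6 0 4
After step 4: ants at (2,3),(2,1),(3,1)
  0 0 0 0
  0 0 0 0
  0 5 0 1
  0 7 0 3

0 0 0 0
0 0 0 0
0 5 0 1
0 7 0 3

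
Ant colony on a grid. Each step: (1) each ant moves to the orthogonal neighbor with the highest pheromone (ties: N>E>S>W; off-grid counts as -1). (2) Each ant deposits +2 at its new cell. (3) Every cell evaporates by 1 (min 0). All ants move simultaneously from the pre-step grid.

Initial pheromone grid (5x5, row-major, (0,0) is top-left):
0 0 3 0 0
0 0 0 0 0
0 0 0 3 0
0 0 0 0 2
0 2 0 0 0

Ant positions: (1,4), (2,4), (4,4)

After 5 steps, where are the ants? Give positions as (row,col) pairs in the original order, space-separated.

Step 1: ant0:(1,4)->N->(0,4) | ant1:(2,4)->W->(2,3) | ant2:(4,4)->N->(3,4)
  grid max=4 at (2,3)
Step 2: ant0:(0,4)->S->(1,4) | ant1:(2,3)->N->(1,3) | ant2:(3,4)->N->(2,4)
  grid max=3 at (2,3)
Step 3: ant0:(1,4)->S->(2,4) | ant1:(1,3)->S->(2,3) | ant2:(2,4)->W->(2,3)
  grid max=6 at (2,3)
Step 4: ant0:(2,4)->W->(2,3) | ant1:(2,3)->E->(2,4) | ant2:(2,3)->E->(2,4)
  grid max=7 at (2,3)
Step 5: ant0:(2,3)->E->(2,4) | ant1:(2,4)->W->(2,3) | ant2:(2,4)->W->(2,3)
  grid max=10 at (2,3)

(2,4) (2,3) (2,3)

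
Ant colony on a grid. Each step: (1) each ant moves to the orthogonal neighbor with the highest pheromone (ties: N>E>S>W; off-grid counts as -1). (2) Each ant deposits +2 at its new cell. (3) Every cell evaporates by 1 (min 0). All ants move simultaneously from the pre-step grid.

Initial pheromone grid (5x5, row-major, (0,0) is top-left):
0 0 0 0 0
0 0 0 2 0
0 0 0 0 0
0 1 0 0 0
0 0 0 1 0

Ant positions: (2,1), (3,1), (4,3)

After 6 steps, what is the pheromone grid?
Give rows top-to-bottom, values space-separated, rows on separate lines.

After step 1: ants at (3,1),(2,1),(3,3)
  0 0 0 0 0
  0 0 0 1 0
  0 1 0 0 0
  0 2 0 1 0
  0 0 0 0 0
After step 2: ants at (2,1),(3,1),(2,3)
  0 0 0 0 0
  0 0 0 0 0
  0 2 0 1 0
  0 3 0 0 0
  0 0 0 0 0
After step 3: ants at (3,1),(2,1),(1,3)
  0 0 0 0 0
  0 0 0 1 0
  0 3 0 0 0
  0 4 0 0 0
  0 0 0 0 0
After step 4: ants at (2,1),(3,1),(0,3)
  0 0 0 1 0
  0 0 0 0 0
  0 4 0 0 0
  0 5 0 0 0
  0 0 0 0 0
After step 5: ants at (3,1),(2,1),(0,4)
  0 0 0 0 1
  0 0 0 0 0
  0 5 0 0 0
  0 6 0 0 0
  0 0 0 0 0
After step 6: ants at (2,1),(3,1),(1,4)
  0 0 0 0 0
  0 0 0 0 1
  0 6 0 0 0
  0 7 0 0 0
  0 0 0 0 0

0 0 0 0 0
0 0 0 0 1
0 6 0 0 0
0 7 0 0 0
0 0 0 0 0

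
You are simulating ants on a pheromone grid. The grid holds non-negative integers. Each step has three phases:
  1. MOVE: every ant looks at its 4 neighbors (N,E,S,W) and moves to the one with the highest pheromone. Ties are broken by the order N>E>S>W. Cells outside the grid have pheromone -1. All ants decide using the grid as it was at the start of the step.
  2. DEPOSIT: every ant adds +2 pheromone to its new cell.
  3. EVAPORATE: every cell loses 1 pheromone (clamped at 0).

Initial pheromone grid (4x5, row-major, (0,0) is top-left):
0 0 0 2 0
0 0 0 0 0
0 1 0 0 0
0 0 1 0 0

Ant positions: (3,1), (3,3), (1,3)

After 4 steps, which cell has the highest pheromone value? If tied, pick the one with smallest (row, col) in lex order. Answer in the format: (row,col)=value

Step 1: ant0:(3,1)->N->(2,1) | ant1:(3,3)->W->(3,2) | ant2:(1,3)->N->(0,3)
  grid max=3 at (0,3)
Step 2: ant0:(2,1)->N->(1,1) | ant1:(3,2)->N->(2,2) | ant2:(0,3)->E->(0,4)
  grid max=2 at (0,3)
Step 3: ant0:(1,1)->S->(2,1) | ant1:(2,2)->S->(3,2) | ant2:(0,4)->W->(0,3)
  grid max=3 at (0,3)
Step 4: ant0:(2,1)->N->(1,1) | ant1:(3,2)->N->(2,2) | ant2:(0,3)->E->(0,4)
  grid max=2 at (0,3)
Final grid:
  0 0 0 2 1
  0 1 0 0 0
  0 1 1 0 0
  0 0 1 0 0
Max pheromone 2 at (0,3)

Answer: (0,3)=2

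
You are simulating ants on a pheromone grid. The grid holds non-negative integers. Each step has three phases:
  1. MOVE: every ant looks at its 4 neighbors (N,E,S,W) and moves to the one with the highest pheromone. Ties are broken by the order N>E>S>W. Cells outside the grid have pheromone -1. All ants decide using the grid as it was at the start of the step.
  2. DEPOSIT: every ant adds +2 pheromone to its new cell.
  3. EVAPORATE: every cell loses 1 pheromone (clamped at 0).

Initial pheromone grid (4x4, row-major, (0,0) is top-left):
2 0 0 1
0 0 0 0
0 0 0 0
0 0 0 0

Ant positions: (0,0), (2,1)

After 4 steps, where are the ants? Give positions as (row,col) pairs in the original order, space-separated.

Step 1: ant0:(0,0)->E->(0,1) | ant1:(2,1)->N->(1,1)
  grid max=1 at (0,0)
Step 2: ant0:(0,1)->S->(1,1) | ant1:(1,1)->N->(0,1)
  grid max=2 at (0,1)
Step 3: ant0:(1,1)->N->(0,1) | ant1:(0,1)->S->(1,1)
  grid max=3 at (0,1)
Step 4: ant0:(0,1)->S->(1,1) | ant1:(1,1)->N->(0,1)
  grid max=4 at (0,1)

(1,1) (0,1)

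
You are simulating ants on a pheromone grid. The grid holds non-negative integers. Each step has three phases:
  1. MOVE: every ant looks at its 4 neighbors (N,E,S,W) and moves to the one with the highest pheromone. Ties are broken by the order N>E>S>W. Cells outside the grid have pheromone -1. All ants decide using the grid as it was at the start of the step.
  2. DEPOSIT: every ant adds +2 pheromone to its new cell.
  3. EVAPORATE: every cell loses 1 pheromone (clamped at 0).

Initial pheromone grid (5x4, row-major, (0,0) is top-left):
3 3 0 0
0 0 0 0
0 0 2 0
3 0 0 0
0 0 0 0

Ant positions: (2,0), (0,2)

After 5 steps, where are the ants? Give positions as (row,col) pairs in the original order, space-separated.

Step 1: ant0:(2,0)->S->(3,0) | ant1:(0,2)->W->(0,1)
  grid max=4 at (0,1)
Step 2: ant0:(3,0)->N->(2,0) | ant1:(0,1)->W->(0,0)
  grid max=3 at (0,0)
Step 3: ant0:(2,0)->S->(3,0) | ant1:(0,0)->E->(0,1)
  grid max=4 at (0,1)
Step 4: ant0:(3,0)->N->(2,0) | ant1:(0,1)->W->(0,0)
  grid max=3 at (0,0)
Step 5: ant0:(2,0)->S->(3,0) | ant1:(0,0)->E->(0,1)
  grid max=4 at (0,1)

(3,0) (0,1)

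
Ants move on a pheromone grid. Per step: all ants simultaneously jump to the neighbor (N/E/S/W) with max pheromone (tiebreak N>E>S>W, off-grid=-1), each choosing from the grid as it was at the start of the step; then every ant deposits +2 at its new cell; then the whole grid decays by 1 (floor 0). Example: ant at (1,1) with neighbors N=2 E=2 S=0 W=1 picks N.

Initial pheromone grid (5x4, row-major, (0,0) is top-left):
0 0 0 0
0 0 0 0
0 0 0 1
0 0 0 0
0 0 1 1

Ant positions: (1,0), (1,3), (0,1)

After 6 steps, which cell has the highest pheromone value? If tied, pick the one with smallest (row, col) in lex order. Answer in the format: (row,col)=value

Answer: (0,3)=9

Derivation:
Step 1: ant0:(1,0)->N->(0,0) | ant1:(1,3)->S->(2,3) | ant2:(0,1)->E->(0,2)
  grid max=2 at (2,3)
Step 2: ant0:(0,0)->E->(0,1) | ant1:(2,3)->N->(1,3) | ant2:(0,2)->E->(0,3)
  grid max=1 at (0,1)
Step 3: ant0:(0,1)->E->(0,2) | ant1:(1,3)->N->(0,3) | ant2:(0,3)->S->(1,3)
  grid max=2 at (0,3)
Step 4: ant0:(0,2)->E->(0,3) | ant1:(0,3)->S->(1,3) | ant2:(1,3)->N->(0,3)
  grid max=5 at (0,3)
Step 5: ant0:(0,3)->S->(1,3) | ant1:(1,3)->N->(0,3) | ant2:(0,3)->S->(1,3)
  grid max=6 at (0,3)
Step 6: ant0:(1,3)->N->(0,3) | ant1:(0,3)->S->(1,3) | ant2:(1,3)->N->(0,3)
  grid max=9 at (0,3)
Final grid:
  0 0 0 9
  0 0 0 7
  0 0 0 0
  0 0 0 0
  0 0 0 0
Max pheromone 9 at (0,3)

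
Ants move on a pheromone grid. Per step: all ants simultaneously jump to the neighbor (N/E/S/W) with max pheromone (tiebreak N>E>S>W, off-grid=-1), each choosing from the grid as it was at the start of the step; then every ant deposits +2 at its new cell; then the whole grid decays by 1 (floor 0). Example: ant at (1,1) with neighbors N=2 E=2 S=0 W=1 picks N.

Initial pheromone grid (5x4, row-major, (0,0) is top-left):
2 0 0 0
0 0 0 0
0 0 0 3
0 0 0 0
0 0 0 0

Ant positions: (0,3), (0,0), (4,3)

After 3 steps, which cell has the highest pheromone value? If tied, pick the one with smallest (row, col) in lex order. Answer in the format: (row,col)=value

Step 1: ant0:(0,3)->S->(1,3) | ant1:(0,0)->E->(0,1) | ant2:(4,3)->N->(3,3)
  grid max=2 at (2,3)
Step 2: ant0:(1,3)->S->(2,3) | ant1:(0,1)->W->(0,0) | ant2:(3,3)->N->(2,3)
  grid max=5 at (2,3)
Step 3: ant0:(2,3)->N->(1,3) | ant1:(0,0)->E->(0,1) | ant2:(2,3)->N->(1,3)
  grid max=4 at (2,3)
Final grid:
  1 1 0 0
  0 0 0 3
  0 0 0 4
  0 0 0 0
  0 0 0 0
Max pheromone 4 at (2,3)

Answer: (2,3)=4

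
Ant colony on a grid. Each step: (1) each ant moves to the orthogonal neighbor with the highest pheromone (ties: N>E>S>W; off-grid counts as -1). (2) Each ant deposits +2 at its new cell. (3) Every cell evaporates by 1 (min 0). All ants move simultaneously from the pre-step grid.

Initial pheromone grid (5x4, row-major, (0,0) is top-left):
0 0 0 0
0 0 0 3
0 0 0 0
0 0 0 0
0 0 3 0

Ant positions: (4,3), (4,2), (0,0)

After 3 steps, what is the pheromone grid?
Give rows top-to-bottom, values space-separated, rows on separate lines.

After step 1: ants at (4,2),(3,2),(0,1)
  0 1 0 0
  0 0 0 2
  0 0 0 0
  0 0 1 0
  0 0 4 0
After step 2: ants at (3,2),(4,2),(0,2)
  0 0 1 0
  0 0 0 1
  0 0 0 0
  0 0 2 0
  0 0 5 0
After step 3: ants at (4,2),(3,2),(0,3)
  0 0 0 1
  0 0 0 0
  0 0 0 0
  0 0 3 0
  0 0 6 0

0 0 0 1
0 0 0 0
0 0 0 0
0 0 3 0
0 0 6 0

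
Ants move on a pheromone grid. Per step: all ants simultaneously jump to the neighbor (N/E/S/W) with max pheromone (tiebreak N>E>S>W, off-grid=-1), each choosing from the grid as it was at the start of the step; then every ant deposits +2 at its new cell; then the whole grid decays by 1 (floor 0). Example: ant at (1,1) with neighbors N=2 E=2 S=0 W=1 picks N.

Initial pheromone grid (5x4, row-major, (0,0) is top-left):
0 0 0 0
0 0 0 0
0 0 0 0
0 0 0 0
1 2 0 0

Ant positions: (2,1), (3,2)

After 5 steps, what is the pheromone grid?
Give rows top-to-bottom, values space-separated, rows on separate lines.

After step 1: ants at (1,1),(2,2)
  0 0 0 0
  0 1 0 0
  0 0 1 0
  0 0 0 0
  0 1 0 0
After step 2: ants at (0,1),(1,2)
  0 1 0 0
  0 0 1 0
  0 0 0 0
  0 0 0 0
  0 0 0 0
After step 3: ants at (0,2),(0,2)
  0 0 3 0
  0 0 0 0
  0 0 0 0
  0 0 0 0
  0 0 0 0
After step 4: ants at (0,3),(0,3)
  0 0 2 3
  0 0 0 0
  0 0 0 0
  0 0 0 0
  0 0 0 0
After step 5: ants at (0,2),(0,2)
  0 0 5 2
  0 0 0 0
  0 0 0 0
  0 0 0 0
  0 0 0 0

0 0 5 2
0 0 0 0
0 0 0 0
0 0 0 0
0 0 0 0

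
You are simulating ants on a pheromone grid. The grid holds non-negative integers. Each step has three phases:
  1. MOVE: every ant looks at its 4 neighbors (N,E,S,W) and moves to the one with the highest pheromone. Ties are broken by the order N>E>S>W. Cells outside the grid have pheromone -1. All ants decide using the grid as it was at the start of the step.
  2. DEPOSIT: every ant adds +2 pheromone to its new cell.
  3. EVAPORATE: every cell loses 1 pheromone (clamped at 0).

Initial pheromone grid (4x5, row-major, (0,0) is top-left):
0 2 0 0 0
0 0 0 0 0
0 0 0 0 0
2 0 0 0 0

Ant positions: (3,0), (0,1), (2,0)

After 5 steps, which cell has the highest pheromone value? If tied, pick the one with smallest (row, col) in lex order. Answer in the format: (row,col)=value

Answer: (3,0)=7

Derivation:
Step 1: ant0:(3,0)->N->(2,0) | ant1:(0,1)->E->(0,2) | ant2:(2,0)->S->(3,0)
  grid max=3 at (3,0)
Step 2: ant0:(2,0)->S->(3,0) | ant1:(0,2)->W->(0,1) | ant2:(3,0)->N->(2,0)
  grid max=4 at (3,0)
Step 3: ant0:(3,0)->N->(2,0) | ant1:(0,1)->E->(0,2) | ant2:(2,0)->S->(3,0)
  grid max=5 at (3,0)
Step 4: ant0:(2,0)->S->(3,0) | ant1:(0,2)->W->(0,1) | ant2:(3,0)->N->(2,0)
  grid max=6 at (3,0)
Step 5: ant0:(3,0)->N->(2,0) | ant1:(0,1)->E->(0,2) | ant2:(2,0)->S->(3,0)
  grid max=7 at (3,0)
Final grid:
  0 1 1 0 0
  0 0 0 0 0
  5 0 0 0 0
  7 0 0 0 0
Max pheromone 7 at (3,0)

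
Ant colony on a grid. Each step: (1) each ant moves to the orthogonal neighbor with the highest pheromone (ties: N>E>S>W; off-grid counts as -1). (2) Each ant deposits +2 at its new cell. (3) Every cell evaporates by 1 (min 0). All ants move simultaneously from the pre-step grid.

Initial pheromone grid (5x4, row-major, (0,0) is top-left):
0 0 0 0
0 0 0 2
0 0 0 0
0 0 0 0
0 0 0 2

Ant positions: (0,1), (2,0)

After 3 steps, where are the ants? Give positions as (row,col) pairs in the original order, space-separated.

Step 1: ant0:(0,1)->E->(0,2) | ant1:(2,0)->N->(1,0)
  grid max=1 at (0,2)
Step 2: ant0:(0,2)->E->(0,3) | ant1:(1,0)->N->(0,0)
  grid max=1 at (0,0)
Step 3: ant0:(0,3)->S->(1,3) | ant1:(0,0)->E->(0,1)
  grid max=1 at (0,1)

(1,3) (0,1)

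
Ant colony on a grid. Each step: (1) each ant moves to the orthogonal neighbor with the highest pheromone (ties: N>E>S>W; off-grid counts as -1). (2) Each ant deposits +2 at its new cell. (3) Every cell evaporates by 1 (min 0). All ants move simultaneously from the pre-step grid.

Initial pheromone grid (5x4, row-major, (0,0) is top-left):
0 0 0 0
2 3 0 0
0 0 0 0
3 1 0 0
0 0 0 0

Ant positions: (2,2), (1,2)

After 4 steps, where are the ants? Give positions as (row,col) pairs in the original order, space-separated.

Step 1: ant0:(2,2)->N->(1,2) | ant1:(1,2)->W->(1,1)
  grid max=4 at (1,1)
Step 2: ant0:(1,2)->W->(1,1) | ant1:(1,1)->E->(1,2)
  grid max=5 at (1,1)
Step 3: ant0:(1,1)->E->(1,2) | ant1:(1,2)->W->(1,1)
  grid max=6 at (1,1)
Step 4: ant0:(1,2)->W->(1,1) | ant1:(1,1)->E->(1,2)
  grid max=7 at (1,1)

(1,1) (1,2)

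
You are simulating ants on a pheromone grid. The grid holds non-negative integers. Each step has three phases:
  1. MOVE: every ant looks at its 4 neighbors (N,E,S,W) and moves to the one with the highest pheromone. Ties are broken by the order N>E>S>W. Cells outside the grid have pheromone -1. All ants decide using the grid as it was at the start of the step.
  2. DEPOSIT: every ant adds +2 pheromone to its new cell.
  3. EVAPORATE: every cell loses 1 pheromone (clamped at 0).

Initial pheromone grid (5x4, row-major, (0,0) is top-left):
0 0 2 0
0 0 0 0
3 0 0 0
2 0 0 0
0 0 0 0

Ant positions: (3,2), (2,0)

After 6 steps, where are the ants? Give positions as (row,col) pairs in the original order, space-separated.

Step 1: ant0:(3,2)->N->(2,2) | ant1:(2,0)->S->(3,0)
  grid max=3 at (3,0)
Step 2: ant0:(2,2)->N->(1,2) | ant1:(3,0)->N->(2,0)
  grid max=3 at (2,0)
Step 3: ant0:(1,2)->N->(0,2) | ant1:(2,0)->S->(3,0)
  grid max=3 at (3,0)
Step 4: ant0:(0,2)->E->(0,3) | ant1:(3,0)->N->(2,0)
  grid max=3 at (2,0)
Step 5: ant0:(0,3)->S->(1,3) | ant1:(2,0)->S->(3,0)
  grid max=3 at (3,0)
Step 6: ant0:(1,3)->N->(0,3) | ant1:(3,0)->N->(2,0)
  grid max=3 at (2,0)

(0,3) (2,0)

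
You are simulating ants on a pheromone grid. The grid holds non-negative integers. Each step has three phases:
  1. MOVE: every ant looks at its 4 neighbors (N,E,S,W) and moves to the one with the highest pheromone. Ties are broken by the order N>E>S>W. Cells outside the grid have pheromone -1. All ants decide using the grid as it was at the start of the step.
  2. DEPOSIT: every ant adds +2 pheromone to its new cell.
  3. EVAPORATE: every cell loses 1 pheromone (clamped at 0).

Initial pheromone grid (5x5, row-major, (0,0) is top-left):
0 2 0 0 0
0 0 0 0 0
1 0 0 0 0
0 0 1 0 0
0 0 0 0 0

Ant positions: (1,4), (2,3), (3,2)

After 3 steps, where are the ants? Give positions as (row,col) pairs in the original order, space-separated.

Step 1: ant0:(1,4)->N->(0,4) | ant1:(2,3)->N->(1,3) | ant2:(3,2)->N->(2,2)
  grid max=1 at (0,1)
Step 2: ant0:(0,4)->S->(1,4) | ant1:(1,3)->N->(0,3) | ant2:(2,2)->N->(1,2)
  grid max=1 at (0,3)
Step 3: ant0:(1,4)->N->(0,4) | ant1:(0,3)->E->(0,4) | ant2:(1,2)->N->(0,2)
  grid max=3 at (0,4)

(0,4) (0,4) (0,2)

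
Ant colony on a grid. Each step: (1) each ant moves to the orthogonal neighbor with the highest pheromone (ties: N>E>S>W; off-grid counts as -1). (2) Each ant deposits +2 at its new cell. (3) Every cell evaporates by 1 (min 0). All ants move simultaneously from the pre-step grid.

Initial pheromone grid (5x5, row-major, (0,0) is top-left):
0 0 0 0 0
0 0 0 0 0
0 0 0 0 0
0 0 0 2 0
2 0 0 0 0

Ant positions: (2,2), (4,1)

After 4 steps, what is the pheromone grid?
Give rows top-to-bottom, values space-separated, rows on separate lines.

After step 1: ants at (1,2),(4,0)
  0 0 0 0 0
  0 0 1 0 0
  0 0 0 0 0
  0 0 0 1 0
  3 0 0 0 0
After step 2: ants at (0,2),(3,0)
  0 0 1 0 0
  0 0 0 0 0
  0 0 0 0 0
  1 0 0 0 0
  2 0 0 0 0
After step 3: ants at (0,3),(4,0)
  0 0 0 1 0
  0 0 0 0 0
  0 0 0 0 0
  0 0 0 0 0
  3 0 0 0 0
After step 4: ants at (0,4),(3,0)
  0 0 0 0 1
  0 0 0 0 0
  0 0 0 0 0
  1 0 0 0 0
  2 0 0 0 0

0 0 0 0 1
0 0 0 0 0
0 0 0 0 0
1 0 0 0 0
2 0 0 0 0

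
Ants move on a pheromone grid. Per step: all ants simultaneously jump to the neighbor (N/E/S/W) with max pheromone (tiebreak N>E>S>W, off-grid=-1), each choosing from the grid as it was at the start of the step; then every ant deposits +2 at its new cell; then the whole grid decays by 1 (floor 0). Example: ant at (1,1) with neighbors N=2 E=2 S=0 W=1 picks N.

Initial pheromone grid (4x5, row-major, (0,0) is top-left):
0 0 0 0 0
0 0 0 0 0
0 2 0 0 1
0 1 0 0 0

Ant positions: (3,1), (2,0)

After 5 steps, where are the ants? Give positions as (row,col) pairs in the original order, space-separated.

Step 1: ant0:(3,1)->N->(2,1) | ant1:(2,0)->E->(2,1)
  grid max=5 at (2,1)
Step 2: ant0:(2,1)->N->(1,1) | ant1:(2,1)->N->(1,1)
  grid max=4 at (2,1)
Step 3: ant0:(1,1)->S->(2,1) | ant1:(1,1)->S->(2,1)
  grid max=7 at (2,1)
Step 4: ant0:(2,1)->N->(1,1) | ant1:(2,1)->N->(1,1)
  grid max=6 at (2,1)
Step 5: ant0:(1,1)->S->(2,1) | ant1:(1,1)->S->(2,1)
  grid max=9 at (2,1)

(2,1) (2,1)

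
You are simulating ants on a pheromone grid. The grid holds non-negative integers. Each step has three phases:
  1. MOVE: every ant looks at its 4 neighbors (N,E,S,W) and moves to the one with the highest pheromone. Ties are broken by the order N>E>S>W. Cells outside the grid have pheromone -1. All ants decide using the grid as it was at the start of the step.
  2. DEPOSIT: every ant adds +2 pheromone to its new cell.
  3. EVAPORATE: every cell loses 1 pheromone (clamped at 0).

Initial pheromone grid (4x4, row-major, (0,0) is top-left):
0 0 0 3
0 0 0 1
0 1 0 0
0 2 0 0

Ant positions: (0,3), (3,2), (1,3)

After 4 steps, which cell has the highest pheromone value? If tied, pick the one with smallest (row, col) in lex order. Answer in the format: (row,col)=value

Answer: (0,3)=7

Derivation:
Step 1: ant0:(0,3)->S->(1,3) | ant1:(3,2)->W->(3,1) | ant2:(1,3)->N->(0,3)
  grid max=4 at (0,3)
Step 2: ant0:(1,3)->N->(0,3) | ant1:(3,1)->N->(2,1) | ant2:(0,3)->S->(1,3)
  grid max=5 at (0,3)
Step 3: ant0:(0,3)->S->(1,3) | ant1:(2,1)->S->(3,1) | ant2:(1,3)->N->(0,3)
  grid max=6 at (0,3)
Step 4: ant0:(1,3)->N->(0,3) | ant1:(3,1)->N->(2,1) | ant2:(0,3)->S->(1,3)
  grid max=7 at (0,3)
Final grid:
  0 0 0 7
  0 0 0 5
  0 1 0 0
  0 2 0 0
Max pheromone 7 at (0,3)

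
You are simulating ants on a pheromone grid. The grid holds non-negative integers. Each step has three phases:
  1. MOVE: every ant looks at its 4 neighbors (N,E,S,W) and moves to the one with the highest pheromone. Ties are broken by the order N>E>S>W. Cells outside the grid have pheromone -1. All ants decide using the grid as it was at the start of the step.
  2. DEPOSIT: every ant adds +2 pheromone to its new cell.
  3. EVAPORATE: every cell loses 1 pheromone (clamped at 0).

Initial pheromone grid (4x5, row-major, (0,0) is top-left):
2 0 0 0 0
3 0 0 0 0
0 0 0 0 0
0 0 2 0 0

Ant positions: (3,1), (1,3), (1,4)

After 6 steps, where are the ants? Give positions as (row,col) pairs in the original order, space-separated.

Step 1: ant0:(3,1)->E->(3,2) | ant1:(1,3)->N->(0,3) | ant2:(1,4)->N->(0,4)
  grid max=3 at (3,2)
Step 2: ant0:(3,2)->N->(2,2) | ant1:(0,3)->E->(0,4) | ant2:(0,4)->W->(0,3)
  grid max=2 at (0,3)
Step 3: ant0:(2,2)->S->(3,2) | ant1:(0,4)->W->(0,3) | ant2:(0,3)->E->(0,4)
  grid max=3 at (0,3)
Step 4: ant0:(3,2)->N->(2,2) | ant1:(0,3)->E->(0,4) | ant2:(0,4)->W->(0,3)
  grid max=4 at (0,3)
Step 5: ant0:(2,2)->S->(3,2) | ant1:(0,4)->W->(0,3) | ant2:(0,3)->E->(0,4)
  grid max=5 at (0,3)
Step 6: ant0:(3,2)->N->(2,2) | ant1:(0,3)->E->(0,4) | ant2:(0,4)->W->(0,3)
  grid max=6 at (0,3)

(2,2) (0,4) (0,3)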